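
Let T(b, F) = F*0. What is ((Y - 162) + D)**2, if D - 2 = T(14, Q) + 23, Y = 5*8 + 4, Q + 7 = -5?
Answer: 8649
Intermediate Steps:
Q = -12 (Q = -7 - 5 = -12)
T(b, F) = 0
Y = 44 (Y = 40 + 4 = 44)
D = 25 (D = 2 + (0 + 23) = 2 + 23 = 25)
((Y - 162) + D)**2 = ((44 - 162) + 25)**2 = (-118 + 25)**2 = (-93)**2 = 8649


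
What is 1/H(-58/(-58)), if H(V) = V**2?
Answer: 1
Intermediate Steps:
1/H(-58/(-58)) = 1/((-58/(-58))**2) = 1/((-58*(-1/58))**2) = 1/(1**2) = 1/1 = 1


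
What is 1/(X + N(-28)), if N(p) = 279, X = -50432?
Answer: -1/50153 ≈ -1.9939e-5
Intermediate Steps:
1/(X + N(-28)) = 1/(-50432 + 279) = 1/(-50153) = -1/50153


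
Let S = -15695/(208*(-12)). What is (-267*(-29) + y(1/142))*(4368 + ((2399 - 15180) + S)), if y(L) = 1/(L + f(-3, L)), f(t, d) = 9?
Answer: -15985028904859/245568 ≈ -6.5094e+7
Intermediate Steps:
S = 15695/2496 (S = -15695/(-2496) = -15695*(-1/2496) = 15695/2496 ≈ 6.2881)
y(L) = 1/(9 + L) (y(L) = 1/(L + 9) = 1/(9 + L))
(-267*(-29) + y(1/142))*(4368 + ((2399 - 15180) + S)) = (-267*(-29) + 1/(9 + 1/142))*(4368 + ((2399 - 15180) + 15695/2496)) = (7743 + 1/(9 + 1/142))*(4368 + (-12781 + 15695/2496)) = (7743 + 1/(1279/142))*(4368 - 31885681/2496) = (7743 + 142/1279)*(-20983153/2496) = (9903439/1279)*(-20983153/2496) = -15985028904859/245568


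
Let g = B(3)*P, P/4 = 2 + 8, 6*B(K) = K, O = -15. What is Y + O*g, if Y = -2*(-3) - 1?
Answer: -295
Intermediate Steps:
B(K) = K/6
P = 40 (P = 4*(2 + 8) = 4*10 = 40)
g = 20 (g = ((⅙)*3)*40 = (½)*40 = 20)
Y = 5 (Y = 6 - 1 = 5)
Y + O*g = 5 - 15*20 = 5 - 300 = -295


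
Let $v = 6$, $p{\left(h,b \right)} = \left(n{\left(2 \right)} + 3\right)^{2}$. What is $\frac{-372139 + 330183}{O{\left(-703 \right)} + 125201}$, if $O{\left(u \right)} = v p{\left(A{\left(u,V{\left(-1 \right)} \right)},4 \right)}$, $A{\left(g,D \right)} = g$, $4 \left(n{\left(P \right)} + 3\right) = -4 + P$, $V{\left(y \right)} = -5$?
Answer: $- \frac{83912}{250405} \approx -0.3351$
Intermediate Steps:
$n{\left(P \right)} = -4 + \frac{P}{4}$ ($n{\left(P \right)} = -3 + \frac{-4 + P}{4} = -3 + \left(-1 + \frac{P}{4}\right) = -4 + \frac{P}{4}$)
$p{\left(h,b \right)} = \frac{1}{4}$ ($p{\left(h,b \right)} = \left(\left(-4 + \frac{1}{4} \cdot 2\right) + 3\right)^{2} = \left(\left(-4 + \frac{1}{2}\right) + 3\right)^{2} = \left(- \frac{7}{2} + 3\right)^{2} = \left(- \frac{1}{2}\right)^{2} = \frac{1}{4}$)
$O{\left(u \right)} = \frac{3}{2}$ ($O{\left(u \right)} = 6 \cdot \frac{1}{4} = \frac{3}{2}$)
$\frac{-372139 + 330183}{O{\left(-703 \right)} + 125201} = \frac{-372139 + 330183}{\frac{3}{2} + 125201} = - \frac{41956}{\frac{250405}{2}} = \left(-41956\right) \frac{2}{250405} = - \frac{83912}{250405}$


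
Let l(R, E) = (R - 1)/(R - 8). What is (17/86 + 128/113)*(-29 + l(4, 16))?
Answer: -1538551/38872 ≈ -39.580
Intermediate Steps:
l(R, E) = (-1 + R)/(-8 + R)
(17/86 + 128/113)*(-29 + l(4, 16)) = (17/86 + 128/113)*(-29 + (-1 + 4)/(-8 + 4)) = (17*(1/86) + 128*(1/113))*(-29 + 3/(-4)) = (17/86 + 128/113)*(-29 - ¼*3) = 12929*(-29 - ¾)/9718 = (12929/9718)*(-119/4) = -1538551/38872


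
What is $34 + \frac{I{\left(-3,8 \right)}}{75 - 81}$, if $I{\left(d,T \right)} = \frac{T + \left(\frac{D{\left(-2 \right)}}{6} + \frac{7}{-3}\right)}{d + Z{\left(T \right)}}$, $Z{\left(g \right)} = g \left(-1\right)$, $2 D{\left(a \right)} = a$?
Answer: $\frac{409}{12} \approx 34.083$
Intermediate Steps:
$D{\left(a \right)} = \frac{a}{2}$
$Z{\left(g \right)} = - g$
$I{\left(d,T \right)} = \frac{- \frac{5}{2} + T}{d - T}$ ($I{\left(d,T \right)} = \frac{T + \left(\frac{\frac{1}{2} \left(-2\right)}{6} + \frac{7}{-3}\right)}{d - T} = \frac{T + \left(\left(-1\right) \frac{1}{6} + 7 \left(- \frac{1}{3}\right)\right)}{d - T} = \frac{T - \frac{5}{2}}{d - T} = \frac{- \frac{5}{2} + T}{d - T}$)
$34 + \frac{I{\left(-3,8 \right)}}{75 - 81} = 34 + \frac{\frac{1}{8 - -3} \left(\frac{5}{2} - 8\right)}{75 - 81} = 34 + \frac{\frac{1}{8 + 3} \left(\frac{5}{2} - 8\right)}{-6} = 34 - \frac{\frac{1}{11} \left(- \frac{11}{2}\right)}{6} = 34 - - \frac{1}{12} = 34 + \frac{1}{12} = \frac{409}{12}$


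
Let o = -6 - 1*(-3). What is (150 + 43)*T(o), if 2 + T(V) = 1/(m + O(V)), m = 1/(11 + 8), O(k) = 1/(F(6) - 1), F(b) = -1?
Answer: -13896/17 ≈ -817.41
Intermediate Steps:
o = -3 (o = -6 + 3 = -3)
O(k) = -1/2 (O(k) = 1/(-1 - 1) = 1/(-2) = -1/2)
m = 1/19 ≈ 0.052632
T(V) = -72/17 (T(V) = -2 + 1/(1/19 - 1/2) = -2 + 1/(-17/38) = -2 - 38/17 = -72/17)
(150 + 43)*T(o) = (150 + 43)*(-72/17) = 193*(-72/17) = -13896/17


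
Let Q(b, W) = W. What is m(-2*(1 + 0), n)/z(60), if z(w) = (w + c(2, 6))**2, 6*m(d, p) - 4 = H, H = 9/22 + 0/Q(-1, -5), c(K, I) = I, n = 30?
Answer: 97/574992 ≈ 0.00016870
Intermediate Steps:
H = 9/22 (H = 9/22 + 0/(-5) = 9*(1/22) + 0*(-1/5) = 9/22 + 0 = 9/22 ≈ 0.40909)
m(d, p) = 97/132 (m(d, p) = 2/3 + (1/6)*(9/22) = 2/3 + 3/44 = 97/132)
z(w) = (6 + w)**2 (z(w) = (w + 6)**2 = (6 + w)**2)
m(-2*(1 + 0), n)/z(60) = 97/(132*((6 + 60)**2)) = 97/(132*(66**2)) = (97/132)/4356 = (97/132)*(1/4356) = 97/574992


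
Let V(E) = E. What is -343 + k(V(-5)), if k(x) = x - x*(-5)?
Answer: -373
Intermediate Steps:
k(x) = 6*x (k(x) = x - (-5)*x = x + 5*x = 6*x)
-343 + k(V(-5)) = -343 + 6*(-5) = -343 - 30 = -373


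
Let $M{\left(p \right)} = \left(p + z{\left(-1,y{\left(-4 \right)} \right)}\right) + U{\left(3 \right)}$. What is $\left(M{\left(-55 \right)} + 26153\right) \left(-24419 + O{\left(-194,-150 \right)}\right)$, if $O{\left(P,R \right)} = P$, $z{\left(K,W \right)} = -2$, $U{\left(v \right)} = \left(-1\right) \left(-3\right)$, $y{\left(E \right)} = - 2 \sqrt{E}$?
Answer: $-642374687$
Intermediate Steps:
$U{\left(v \right)} = 3$
$M{\left(p \right)} = 1 + p$ ($M{\left(p \right)} = \left(p - 2\right) + 3 = \left(-2 + p\right) + 3 = 1 + p$)
$\left(M{\left(-55 \right)} + 26153\right) \left(-24419 + O{\left(-194,-150 \right)}\right) = \left(\left(1 - 55\right) + 26153\right) \left(-24419 - 194\right) = \left(-54 + 26153\right) \left(-24613\right) = 26099 \left(-24613\right) = -642374687$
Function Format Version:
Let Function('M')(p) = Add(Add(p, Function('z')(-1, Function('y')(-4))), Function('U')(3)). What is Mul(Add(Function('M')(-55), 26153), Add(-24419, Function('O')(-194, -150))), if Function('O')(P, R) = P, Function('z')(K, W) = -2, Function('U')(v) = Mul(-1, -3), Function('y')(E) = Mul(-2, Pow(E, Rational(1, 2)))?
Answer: -642374687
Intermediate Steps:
Function('U')(v) = 3
Function('M')(p) = Add(1, p) (Function('M')(p) = Add(Add(p, -2), 3) = Add(Add(-2, p), 3) = Add(1, p))
Mul(Add(Function('M')(-55), 26153), Add(-24419, Function('O')(-194, -150))) = Mul(Add(Add(1, -55), 26153), Add(-24419, -194)) = Mul(Add(-54, 26153), -24613) = Mul(26099, -24613) = -642374687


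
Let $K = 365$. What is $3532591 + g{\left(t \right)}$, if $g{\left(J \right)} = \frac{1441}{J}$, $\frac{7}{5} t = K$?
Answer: $\frac{6446988662}{1825} \approx 3.5326 \cdot 10^{6}$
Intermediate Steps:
$t = \frac{1825}{7}$ ($t = \frac{5}{7} \cdot 365 = \frac{1825}{7} \approx 260.71$)
$3532591 + g{\left(t \right)} = 3532591 + \frac{1441}{\frac{1825}{7}} = 3532591 + 1441 \cdot \frac{7}{1825} = 3532591 + \frac{10087}{1825} = \frac{6446988662}{1825}$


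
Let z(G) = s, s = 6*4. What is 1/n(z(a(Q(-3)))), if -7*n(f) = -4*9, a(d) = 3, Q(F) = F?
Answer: 7/36 ≈ 0.19444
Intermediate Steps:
s = 24
z(G) = 24
n(f) = 36/7 (n(f) = -(-4)*9/7 = -⅐*(-36) = 36/7)
1/n(z(a(Q(-3)))) = 1/(36/7) = 7/36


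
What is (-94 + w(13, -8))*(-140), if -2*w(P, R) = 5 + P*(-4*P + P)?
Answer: -21980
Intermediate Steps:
w(P, R) = -5/2 + 3*P²/2 (w(P, R) = -(5 + P*(-4*P + P))/2 = -(5 + P*(-3*P))/2 = -(5 - 3*P²)/2 = -5/2 + 3*P²/2)
(-94 + w(13, -8))*(-140) = (-94 + (-5/2 + (3/2)*13²))*(-140) = (-94 + (-5/2 + (3/2)*169))*(-140) = (-94 + (-5/2 + 507/2))*(-140) = (-94 + 251)*(-140) = 157*(-140) = -21980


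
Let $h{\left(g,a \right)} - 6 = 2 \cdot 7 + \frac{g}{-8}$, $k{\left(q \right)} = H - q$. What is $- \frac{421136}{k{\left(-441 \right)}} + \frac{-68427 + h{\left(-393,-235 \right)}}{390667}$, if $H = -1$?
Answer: $- \frac{164554015177}{171893480} \approx -957.3$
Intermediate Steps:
$k{\left(q \right)} = -1 - q$
$h{\left(g,a \right)} = 20 - \frac{g}{8}$ ($h{\left(g,a \right)} = 6 + \left(2 \cdot 7 + \frac{g}{-8}\right) = 6 + \left(14 + g \left(- \frac{1}{8}\right)\right) = 6 - \left(-14 + \frac{g}{8}\right) = 20 - \frac{g}{8}$)
$- \frac{421136}{k{\left(-441 \right)}} + \frac{-68427 + h{\left(-393,-235 \right)}}{390667} = - \frac{421136}{-1 - -441} + \frac{-68427 + \left(20 - - \frac{393}{8}\right)}{390667} = - \frac{421136}{-1 + 441} + \left(-68427 + \left(20 + \frac{393}{8}\right)\right) \frac{1}{390667} = - \frac{421136}{440} + \left(-68427 + \frac{553}{8}\right) \frac{1}{390667} = \left(-421136\right) \frac{1}{440} - \frac{546863}{3125336} = - \frac{52642}{55} - \frac{546863}{3125336} = - \frac{164554015177}{171893480}$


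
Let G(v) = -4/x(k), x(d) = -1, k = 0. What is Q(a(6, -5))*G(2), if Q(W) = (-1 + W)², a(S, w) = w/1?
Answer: 144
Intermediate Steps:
a(S, w) = w (a(S, w) = w*1 = w)
G(v) = 4 (G(v) = -4/(-1) = -4*(-1) = 4)
Q(a(6, -5))*G(2) = (-1 - 5)²*4 = (-6)²*4 = 36*4 = 144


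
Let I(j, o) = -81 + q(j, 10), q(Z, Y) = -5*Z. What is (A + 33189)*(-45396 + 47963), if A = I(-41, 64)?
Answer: 85514471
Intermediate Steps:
I(j, o) = -81 - 5*j
A = 124 (A = -81 - 5*(-41) = -81 + 205 = 124)
(A + 33189)*(-45396 + 47963) = (124 + 33189)*(-45396 + 47963) = 33313*2567 = 85514471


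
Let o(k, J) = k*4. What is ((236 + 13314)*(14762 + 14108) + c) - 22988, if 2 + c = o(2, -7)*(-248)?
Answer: 391163526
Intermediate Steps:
o(k, J) = 4*k
c = -1986 (c = -2 + (4*2)*(-248) = -2 + 8*(-248) = -2 - 1984 = -1986)
((236 + 13314)*(14762 + 14108) + c) - 22988 = ((236 + 13314)*(14762 + 14108) - 1986) - 22988 = (13550*28870 - 1986) - 22988 = (391188500 - 1986) - 22988 = 391186514 - 22988 = 391163526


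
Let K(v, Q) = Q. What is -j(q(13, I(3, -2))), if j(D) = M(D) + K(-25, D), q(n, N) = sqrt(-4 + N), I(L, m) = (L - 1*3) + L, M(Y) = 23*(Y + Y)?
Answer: -47*I ≈ -47.0*I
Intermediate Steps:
M(Y) = 46*Y (M(Y) = 23*(2*Y) = 46*Y)
I(L, m) = -3 + 2*L (I(L, m) = (L - 3) + L = (-3 + L) + L = -3 + 2*L)
j(D) = 47*D (j(D) = 46*D + D = 47*D)
-j(q(13, I(3, -2))) = -47*sqrt(-4 + (-3 + 2*3)) = -47*sqrt(-4 + (-3 + 6)) = -47*sqrt(-4 + 3) = -47*sqrt(-1) = -47*I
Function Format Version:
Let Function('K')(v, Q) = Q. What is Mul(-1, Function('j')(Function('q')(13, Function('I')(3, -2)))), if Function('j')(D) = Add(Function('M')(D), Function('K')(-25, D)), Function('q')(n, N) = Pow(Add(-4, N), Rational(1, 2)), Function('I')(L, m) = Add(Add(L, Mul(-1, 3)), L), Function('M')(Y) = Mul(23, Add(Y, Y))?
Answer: Mul(-47, I) ≈ Mul(-47.000, I)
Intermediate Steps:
Function('M')(Y) = Mul(46, Y) (Function('M')(Y) = Mul(23, Mul(2, Y)) = Mul(46, Y))
Function('I')(L, m) = Add(-3, Mul(2, L)) (Function('I')(L, m) = Add(Add(L, -3), L) = Add(Add(-3, L), L) = Add(-3, Mul(2, L)))
Function('j')(D) = Mul(47, D) (Function('j')(D) = Add(Mul(46, D), D) = Mul(47, D))
Mul(-1, Function('j')(Function('q')(13, Function('I')(3, -2)))) = Mul(-1, Mul(47, Pow(Add(-4, Add(-3, Mul(2, 3))), Rational(1, 2)))) = Mul(-1, Mul(47, Pow(Add(-4, Add(-3, 6)), Rational(1, 2)))) = Mul(-1, Mul(47, Pow(Add(-4, 3), Rational(1, 2)))) = Mul(-1, Mul(47, Pow(-1, Rational(1, 2)))) = Mul(-1, Mul(47, I)) = Mul(-47, I)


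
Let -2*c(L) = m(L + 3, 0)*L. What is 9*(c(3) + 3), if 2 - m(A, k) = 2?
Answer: 27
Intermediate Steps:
m(A, k) = 0 (m(A, k) = 2 - 1*2 = 2 - 2 = 0)
c(L) = 0 (c(L) = -0*L = -½*0 = 0)
9*(c(3) + 3) = 9*(0 + 3) = 9*3 = 27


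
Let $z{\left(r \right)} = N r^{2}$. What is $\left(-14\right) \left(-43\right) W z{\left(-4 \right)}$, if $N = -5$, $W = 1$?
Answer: $-48160$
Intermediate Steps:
$z{\left(r \right)} = - 5 r^{2}$
$\left(-14\right) \left(-43\right) W z{\left(-4 \right)} = \left(-14\right) \left(-43\right) 1 \left(- 5 \left(-4\right)^{2}\right) = 602 \cdot 1 \left(\left(-5\right) 16\right) = 602 \cdot 1 \left(-80\right) = 602 \left(-80\right) = -48160$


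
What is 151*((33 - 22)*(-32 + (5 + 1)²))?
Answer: 6644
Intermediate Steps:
151*((33 - 22)*(-32 + (5 + 1)²)) = 151*(11*(-32 + 6²)) = 151*(11*(-32 + 36)) = 151*(11*4) = 151*44 = 6644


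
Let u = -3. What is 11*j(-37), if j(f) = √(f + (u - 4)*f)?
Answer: 11*√222 ≈ 163.90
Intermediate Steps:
j(f) = √6*√(-f) (j(f) = √(f + (-3 - 4)*f) = √(f - 7*f) = √(-6*f) = √6*√(-f))
11*j(-37) = 11*(√6*√(-1*(-37))) = 11*(√6*√37) = 11*√222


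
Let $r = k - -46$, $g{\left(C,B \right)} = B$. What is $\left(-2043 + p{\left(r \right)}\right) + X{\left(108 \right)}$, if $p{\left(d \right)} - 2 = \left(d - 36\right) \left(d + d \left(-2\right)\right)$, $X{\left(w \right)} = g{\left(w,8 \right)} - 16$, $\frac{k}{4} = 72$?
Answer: $-101581$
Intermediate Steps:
$k = 288$ ($k = 4 \cdot 72 = 288$)
$X{\left(w \right)} = -8$ ($X{\left(w \right)} = 8 - 16 = -8$)
$r = 334$ ($r = 288 - -46 = 288 + 46 = 334$)
$p{\left(d \right)} = 2 - d \left(-36 + d\right)$ ($p{\left(d \right)} = 2 + \left(d - 36\right) \left(d + d \left(-2\right)\right) = 2 + \left(-36 + d\right) \left(d - 2 d\right) = 2 + \left(-36 + d\right) \left(- d\right) = 2 - d \left(-36 + d\right)$)
$\left(-2043 + p{\left(r \right)}\right) + X{\left(108 \right)} = \left(-2043 + \left(2 - 334^{2} + 36 \cdot 334\right)\right) - 8 = \left(-2043 + \left(2 - 111556 + 12024\right)\right) - 8 = \left(-2043 - 99530\right) - 8 = -101573 - 8 = -101581$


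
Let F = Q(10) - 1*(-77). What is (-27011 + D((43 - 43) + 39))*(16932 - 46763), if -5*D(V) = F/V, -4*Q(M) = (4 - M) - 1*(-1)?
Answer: 628506147083/780 ≈ 8.0578e+8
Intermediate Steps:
Q(M) = -5/4 + M/4 (Q(M) = -((4 - M) - 1*(-1))/4 = -((4 - M) + 1)/4 = -(5 - M)/4 = -5/4 + M/4)
F = 313/4 (F = (-5/4 + (¼)*10) - 1*(-77) = (-5/4 + 5/2) + 77 = 5/4 + 77 = 313/4 ≈ 78.250)
D(V) = -313/(20*V)
(-27011 + D((43 - 43) + 39))*(16932 - 46763) = (-27011 - 313/(20*((43 - 43) + 39)))*(16932 - 46763) = (-27011 - 313/(20*(0 + 39)))*(-29831) = (-27011 - 313/20/39)*(-29831) = (-27011 - 313/20*1/39)*(-29831) = (-27011 - 313/780)*(-29831) = -21068893/780*(-29831) = 628506147083/780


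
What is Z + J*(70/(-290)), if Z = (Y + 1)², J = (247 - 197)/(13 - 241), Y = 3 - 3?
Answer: 3481/3306 ≈ 1.0529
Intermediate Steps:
Y = 0
J = -25/114 (J = 50/(-228) = 50*(-1/228) = -25/114 ≈ -0.21930)
Z = 1 (Z = (0 + 1)² = 1² = 1)
Z + J*(70/(-290)) = 1 - 875/(57*(-290)) = 1 - 875*(-1)/(57*290) = 1 - 25/114*(-7/29) = 1 + 175/3306 = 3481/3306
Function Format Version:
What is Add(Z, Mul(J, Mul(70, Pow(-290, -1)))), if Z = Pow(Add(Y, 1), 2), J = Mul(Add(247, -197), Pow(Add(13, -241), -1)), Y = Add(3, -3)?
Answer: Rational(3481, 3306) ≈ 1.0529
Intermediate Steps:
Y = 0
J = Rational(-25, 114) (J = Mul(50, Pow(-228, -1)) = Mul(50, Rational(-1, 228)) = Rational(-25, 114) ≈ -0.21930)
Z = 1 (Z = Pow(Add(0, 1), 2) = Pow(1, 2) = 1)
Add(Z, Mul(J, Mul(70, Pow(-290, -1)))) = Add(1, Mul(Rational(-25, 114), Mul(70, Pow(-290, -1)))) = Add(1, Mul(Rational(-25, 114), Mul(70, Rational(-1, 290)))) = Add(1, Mul(Rational(-25, 114), Rational(-7, 29))) = Add(1, Rational(175, 3306)) = Rational(3481, 3306)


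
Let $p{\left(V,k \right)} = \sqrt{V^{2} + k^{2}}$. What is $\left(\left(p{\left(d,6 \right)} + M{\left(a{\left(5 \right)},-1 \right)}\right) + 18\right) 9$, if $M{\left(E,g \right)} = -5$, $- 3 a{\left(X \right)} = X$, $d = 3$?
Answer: $117 + 27 \sqrt{5} \approx 177.37$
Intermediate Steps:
$a{\left(X \right)} = - \frac{X}{3}$
$\left(\left(p{\left(d,6 \right)} + M{\left(a{\left(5 \right)},-1 \right)}\right) + 18\right) 9 = \left(\left(\sqrt{3^{2} + 6^{2}} - 5\right) + 18\right) 9 = \left(\left(\sqrt{9 + 36} - 5\right) + 18\right) 9 = \left(\left(\sqrt{45} - 5\right) + 18\right) 9 = \left(\left(3 \sqrt{5} - 5\right) + 18\right) 9 = \left(\left(-5 + 3 \sqrt{5}\right) + 18\right) 9 = \left(13 + 3 \sqrt{5}\right) 9 = 117 + 27 \sqrt{5}$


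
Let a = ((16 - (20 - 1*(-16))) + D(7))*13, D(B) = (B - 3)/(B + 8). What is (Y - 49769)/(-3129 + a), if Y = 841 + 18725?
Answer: 453045/50783 ≈ 8.9212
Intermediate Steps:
D(B) = (-3 + B)/(8 + B)
Y = 19566
a = -3848/15 (a = ((16 - (20 - 1*(-16))) + (-3 + 7)/(8 + 7))*13 = ((16 - (20 + 16)) + 4/15)*13 = ((16 - 1*36) + (1/15)*4)*13 = ((16 - 36) + 4/15)*13 = (-20 + 4/15)*13 = -296/15*13 = -3848/15 ≈ -256.53)
(Y - 49769)/(-3129 + a) = (19566 - 49769)/(-3129 - 3848/15) = -30203/(-50783/15) = -30203*(-15/50783) = 453045/50783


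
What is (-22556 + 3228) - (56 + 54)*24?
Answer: -21968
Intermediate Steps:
(-22556 + 3228) - (56 + 54)*24 = -19328 - 110*24 = -19328 - 1*2640 = -19328 - 2640 = -21968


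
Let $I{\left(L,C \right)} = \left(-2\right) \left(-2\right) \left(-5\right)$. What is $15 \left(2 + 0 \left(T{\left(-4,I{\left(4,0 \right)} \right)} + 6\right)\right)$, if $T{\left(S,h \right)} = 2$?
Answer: $30$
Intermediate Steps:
$I{\left(L,C \right)} = -20$ ($I{\left(L,C \right)} = 4 \left(-5\right) = -20$)
$15 \left(2 + 0 \left(T{\left(-4,I{\left(4,0 \right)} \right)} + 6\right)\right) = 15 \left(2 + 0 \left(2 + 6\right)\right) = 15 \left(2 + 0 \cdot 8\right) = 15 \left(2 + 0\right) = 15 \cdot 2 = 30$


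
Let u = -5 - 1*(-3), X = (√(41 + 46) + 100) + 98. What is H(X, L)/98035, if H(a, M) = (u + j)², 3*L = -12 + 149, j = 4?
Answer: 4/98035 ≈ 4.0802e-5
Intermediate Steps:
L = 137/3 (L = (-12 + 149)/3 = (⅓)*137 = 137/3 ≈ 45.667)
X = 198 + √87 (X = (√87 + 100) + 98 = (100 + √87) + 98 = 198 + √87 ≈ 207.33)
u = -2 (u = -5 + 3 = -2)
H(a, M) = 4 (H(a, M) = (-2 + 4)² = 2² = 4)
H(X, L)/98035 = 4/98035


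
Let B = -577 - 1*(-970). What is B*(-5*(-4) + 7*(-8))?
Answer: -14148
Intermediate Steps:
B = 393 (B = -577 + 970 = 393)
B*(-5*(-4) + 7*(-8)) = 393*(-5*(-4) + 7*(-8)) = 393*(20 - 56) = 393*(-36) = -14148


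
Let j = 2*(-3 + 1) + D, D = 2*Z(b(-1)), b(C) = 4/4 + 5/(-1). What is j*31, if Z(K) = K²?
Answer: 868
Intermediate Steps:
b(C) = -4 (b(C) = 4*(¼) + 5*(-1) = 1 - 5 = -4)
D = 32 (D = 2*(-4)² = 2*16 = 32)
j = 28 (j = 2*(-3 + 1) + 32 = 2*(-2) + 32 = -4 + 32 = 28)
j*31 = 28*31 = 868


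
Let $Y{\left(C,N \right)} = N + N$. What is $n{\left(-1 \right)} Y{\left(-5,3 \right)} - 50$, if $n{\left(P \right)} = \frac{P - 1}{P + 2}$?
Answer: $-62$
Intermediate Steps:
$Y{\left(C,N \right)} = 2 N$
$n{\left(P \right)} = \frac{-1 + P}{2 + P}$
$n{\left(-1 \right)} Y{\left(-5,3 \right)} - 50 = \frac{-1 - 1}{2 - 1} \cdot 2 \cdot 3 - 50 = 1^{-1} \left(-2\right) 6 - 50 = 1 \left(-2\right) 6 - 50 = \left(-2\right) 6 - 50 = -12 - 50 = -62$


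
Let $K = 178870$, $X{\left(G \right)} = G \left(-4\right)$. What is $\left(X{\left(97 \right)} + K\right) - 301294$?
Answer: $-122812$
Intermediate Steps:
$X{\left(G \right)} = - 4 G$
$\left(X{\left(97 \right)} + K\right) - 301294 = \left(\left(-4\right) 97 + 178870\right) - 301294 = \left(-388 + 178870\right) - 301294 = 178482 - 301294 = -122812$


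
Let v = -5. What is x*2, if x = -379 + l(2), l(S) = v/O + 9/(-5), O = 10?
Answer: -3813/5 ≈ -762.60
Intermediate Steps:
l(S) = -23/10 (l(S) = -5/10 + 9/(-5) = -5*⅒ + 9*(-⅕) = -½ - 9/5 = -23/10)
x = -3813/10 (x = -379 - 23/10 = -3813/10 ≈ -381.30)
x*2 = -3813/10*2 = -3813/5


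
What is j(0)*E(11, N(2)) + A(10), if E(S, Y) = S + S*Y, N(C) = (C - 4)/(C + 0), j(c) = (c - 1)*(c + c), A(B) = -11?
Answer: -11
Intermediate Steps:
j(c) = 2*c*(-1 + c) (j(c) = (-1 + c)*(2*c) = 2*c*(-1 + c))
N(C) = (-4 + C)/C
j(0)*E(11, N(2)) + A(10) = (2*0*(-1 + 0))*(11*(1 + (-4 + 2)/2)) - 11 = (2*0*(-1))*(11*(1 + (1/2)*(-2))) - 11 = 0*(11*(1 - 1)) - 11 = 0*(11*0) - 11 = 0*0 - 11 = 0 - 11 = -11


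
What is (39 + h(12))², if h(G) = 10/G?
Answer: 57121/36 ≈ 1586.7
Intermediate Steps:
(39 + h(12))² = (39 + 10/12)² = (39 + 10*(1/12))² = (39 + ⅚)² = (239/6)² = 57121/36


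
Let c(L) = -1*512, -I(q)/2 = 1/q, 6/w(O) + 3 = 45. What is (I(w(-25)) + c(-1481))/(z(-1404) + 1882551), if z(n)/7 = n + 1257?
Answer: -263/940761 ≈ -0.00027956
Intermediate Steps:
w(O) = ⅐ (w(O) = 6/(-3 + 45) = 6/42 = 6*(1/42) = ⅐)
I(q) = -2/q
z(n) = 8799 + 7*n (z(n) = 7*(n + 1257) = 7*(1257 + n) = 8799 + 7*n)
c(L) = -512
(I(w(-25)) + c(-1481))/(z(-1404) + 1882551) = (-2/⅐ - 512)/((8799 + 7*(-1404)) + 1882551) = (-2*7 - 512)/((8799 - 9828) + 1882551) = (-14 - 512)/(-1029 + 1882551) = -526/1881522 = -526*1/1881522 = -263/940761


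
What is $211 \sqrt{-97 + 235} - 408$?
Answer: $-408 + 211 \sqrt{138} \approx 2070.7$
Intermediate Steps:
$211 \sqrt{-97 + 235} - 408 = 211 \sqrt{138} - 408 = -408 + 211 \sqrt{138}$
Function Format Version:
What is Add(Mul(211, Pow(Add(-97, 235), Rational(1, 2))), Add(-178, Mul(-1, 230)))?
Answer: Add(-408, Mul(211, Pow(138, Rational(1, 2)))) ≈ 2070.7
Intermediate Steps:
Add(Mul(211, Pow(Add(-97, 235), Rational(1, 2))), Add(-178, Mul(-1, 230))) = Add(Mul(211, Pow(138, Rational(1, 2))), Add(-178, -230)) = Add(Mul(211, Pow(138, Rational(1, 2))), -408) = Add(-408, Mul(211, Pow(138, Rational(1, 2))))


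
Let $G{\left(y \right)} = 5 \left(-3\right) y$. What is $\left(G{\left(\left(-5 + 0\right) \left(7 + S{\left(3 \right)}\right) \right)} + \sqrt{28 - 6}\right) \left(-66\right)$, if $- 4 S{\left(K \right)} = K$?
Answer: $- \frac{61875}{2} - 66 \sqrt{22} \approx -31247.0$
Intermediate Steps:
$S{\left(K \right)} = - \frac{K}{4}$
$G{\left(y \right)} = - 15 y$
$\left(G{\left(\left(-5 + 0\right) \left(7 + S{\left(3 \right)}\right) \right)} + \sqrt{28 - 6}\right) \left(-66\right) = \left(- 15 \left(-5 + 0\right) \left(7 - \frac{3}{4}\right) + \sqrt{28 - 6}\right) \left(-66\right) = \left(- 15 \left(- 5 \left(7 - \frac{3}{4}\right)\right) + \sqrt{22}\right) \left(-66\right) = \left(- 15 \left(\left(-5\right) \frac{25}{4}\right) + \sqrt{22}\right) \left(-66\right) = \left(\left(-15\right) \left(- \frac{125}{4}\right) + \sqrt{22}\right) \left(-66\right) = \left(\frac{1875}{4} + \sqrt{22}\right) \left(-66\right) = - \frac{61875}{2} - 66 \sqrt{22}$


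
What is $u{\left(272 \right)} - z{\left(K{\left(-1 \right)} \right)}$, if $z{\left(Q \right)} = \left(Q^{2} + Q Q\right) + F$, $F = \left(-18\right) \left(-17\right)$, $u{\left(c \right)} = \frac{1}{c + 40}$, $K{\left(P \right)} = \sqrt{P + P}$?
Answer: $- \frac{94223}{312} \approx -302.0$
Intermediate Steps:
$K{\left(P \right)} = \sqrt{2} \sqrt{P}$ ($K{\left(P \right)} = \sqrt{2 P} = \sqrt{2} \sqrt{P}$)
$u{\left(c \right)} = \frac{1}{40 + c}$
$F = 306$
$z{\left(Q \right)} = 306 + 2 Q^{2}$ ($z{\left(Q \right)} = \left(Q^{2} + Q Q\right) + 306 = \left(Q^{2} + Q^{2}\right) + 306 = 2 Q^{2} + 306 = 306 + 2 Q^{2}$)
$u{\left(272 \right)} - z{\left(K{\left(-1 \right)} \right)} = \frac{1}{40 + 272} - \left(306 + 2 \left(\sqrt{2} \sqrt{-1}\right)^{2}\right) = \frac{1}{312} - \left(306 + 2 \left(\sqrt{2} i\right)^{2}\right) = \frac{1}{312} - \left(306 + 2 \left(i \sqrt{2}\right)^{2}\right) = \frac{1}{312} - \left(306 + 2 \left(-2\right)\right) = \frac{1}{312} - \left(306 - 4\right) = \frac{1}{312} - 302 = - \frac{94223}{312}$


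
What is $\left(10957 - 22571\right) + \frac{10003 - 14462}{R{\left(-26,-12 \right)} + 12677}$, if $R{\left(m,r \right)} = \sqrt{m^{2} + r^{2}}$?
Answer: $- \frac{1866490308269}{160705509} + \frac{8918 \sqrt{205}}{160705509} \approx -11614.0$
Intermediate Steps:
$\left(10957 - 22571\right) + \frac{10003 - 14462}{R{\left(-26,-12 \right)} + 12677} = \left(10957 - 22571\right) + \frac{10003 - 14462}{\sqrt{\left(-26\right)^{2} + \left(-12\right)^{2}} + 12677} = -11614 - \frac{4459}{\sqrt{676 + 144} + 12677} = -11614 - \frac{4459}{\sqrt{820} + 12677} = -11614 - \frac{4459}{2 \sqrt{205} + 12677} = -11614 - \frac{4459}{12677 + 2 \sqrt{205}}$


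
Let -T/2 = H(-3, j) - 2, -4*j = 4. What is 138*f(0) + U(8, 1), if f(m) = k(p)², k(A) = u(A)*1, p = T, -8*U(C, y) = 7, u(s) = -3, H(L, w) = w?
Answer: 9929/8 ≈ 1241.1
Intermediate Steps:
j = -1 (j = -¼*4 = -1)
T = 6 (T = -2*(-1 - 2) = -2*(-3) = 6)
U(C, y) = -7/8 (U(C, y) = -⅛*7 = -7/8)
p = 6
k(A) = -3 (k(A) = -3*1 = -3)
f(m) = 9 (f(m) = (-3)² = 9)
138*f(0) + U(8, 1) = 138*9 - 7/8 = 1242 - 7/8 = 9929/8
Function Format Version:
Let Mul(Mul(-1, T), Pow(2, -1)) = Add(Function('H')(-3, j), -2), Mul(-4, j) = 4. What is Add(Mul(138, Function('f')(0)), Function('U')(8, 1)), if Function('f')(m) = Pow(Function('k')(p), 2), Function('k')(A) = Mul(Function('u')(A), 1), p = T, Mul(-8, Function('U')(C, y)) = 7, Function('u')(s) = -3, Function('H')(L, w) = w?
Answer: Rational(9929, 8) ≈ 1241.1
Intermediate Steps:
j = -1 (j = Mul(Rational(-1, 4), 4) = -1)
T = 6 (T = Mul(-2, Add(-1, -2)) = Mul(-2, -3) = 6)
Function('U')(C, y) = Rational(-7, 8) (Function('U')(C, y) = Mul(Rational(-1, 8), 7) = Rational(-7, 8))
p = 6
Function('k')(A) = -3 (Function('k')(A) = Mul(-3, 1) = -3)
Function('f')(m) = 9 (Function('f')(m) = Pow(-3, 2) = 9)
Add(Mul(138, Function('f')(0)), Function('U')(8, 1)) = Add(Mul(138, 9), Rational(-7, 8)) = Add(1242, Rational(-7, 8)) = Rational(9929, 8)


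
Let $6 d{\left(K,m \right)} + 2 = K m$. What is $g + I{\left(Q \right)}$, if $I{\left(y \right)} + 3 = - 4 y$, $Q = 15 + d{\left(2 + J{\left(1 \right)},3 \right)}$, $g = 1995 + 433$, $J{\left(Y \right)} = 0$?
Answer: $\frac{7087}{3} \approx 2362.3$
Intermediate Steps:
$d{\left(K,m \right)} = - \frac{1}{3} + \frac{K m}{6}$
$g = 2428$
$Q = \frac{47}{3}$ ($Q = 15 - \left(\frac{1}{3} - \frac{1}{6} \left(2 + 0\right) 3\right) = 15 - \left(\frac{1}{3} - 1\right) = 15 + \left(- \frac{1}{3} + 1\right) = 15 + \frac{2}{3} = \frac{47}{3} \approx 15.667$)
$I{\left(y \right)} = -3 - 4 y$
$g + I{\left(Q \right)} = 2428 - \frac{197}{3} = \frac{7087}{3}$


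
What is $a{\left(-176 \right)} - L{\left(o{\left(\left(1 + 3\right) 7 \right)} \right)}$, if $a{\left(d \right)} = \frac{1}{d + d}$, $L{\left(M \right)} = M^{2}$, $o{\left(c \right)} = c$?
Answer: $- \frac{275969}{352} \approx -784.0$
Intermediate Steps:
$a{\left(d \right)} = \frac{1}{2 d}$
$a{\left(-176 \right)} - L{\left(o{\left(\left(1 + 3\right) 7 \right)} \right)} = \frac{1}{2 \left(-176\right)} - \left(\left(1 + 3\right) 7\right)^{2} = \frac{1}{2} \left(- \frac{1}{176}\right) - \left(4 \cdot 7\right)^{2} = - \frac{1}{352} - 28^{2} = - \frac{1}{352} - 784 = - \frac{275969}{352}$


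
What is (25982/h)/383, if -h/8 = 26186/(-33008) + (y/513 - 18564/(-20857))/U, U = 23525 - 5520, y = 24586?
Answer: 49406928100102170/4606458983181023 ≈ 10.726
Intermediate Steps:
U = 18005
h = 132300388550891/20917412404785 (h = -8*(26186/(-33008) + (24586/513 - 18564/(-20857))/18005) = -8*(26186*(-1/33008) + (24586*(1/513) - 18564*(-1/20857))*(1/18005)) = -8*(-13093/16504 + (1294/27 + 18564/20857)*(1/18005)) = -8*(-13093/16504 + (27490186/563139)*(1/18005)) = -8*(-13093/16504 + 27490186/10139317695) = -8*(-132300388550891/167339299238280) = 132300388550891/20917412404785 ≈ 6.3249)
(25982/h)/383 = (25982/(132300388550891/20917412404785))/383 = (25982*(20917412404785/132300388550891))*(1/383) = (49406928100102170/12027308050081)*(1/383) = 49406928100102170/4606458983181023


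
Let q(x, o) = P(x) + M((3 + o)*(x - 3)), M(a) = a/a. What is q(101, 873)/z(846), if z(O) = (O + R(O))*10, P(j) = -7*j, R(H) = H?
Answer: -353/8460 ≈ -0.041726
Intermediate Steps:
M(a) = 1
z(O) = 20*O (z(O) = (O + O)*10 = (2*O)*10 = 20*O)
q(x, o) = 1 - 7*x (q(x, o) = -7*x + 1 = 1 - 7*x)
q(101, 873)/z(846) = (1 - 7*101)/((20*846)) = (1 - 707)/16920 = -706*1/16920 = -353/8460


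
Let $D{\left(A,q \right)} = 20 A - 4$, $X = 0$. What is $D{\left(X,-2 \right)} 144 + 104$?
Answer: $-472$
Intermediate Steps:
$D{\left(A,q \right)} = -4 + 20 A$
$D{\left(X,-2 \right)} 144 + 104 = \left(-4 + 20 \cdot 0\right) 144 + 104 = \left(-4 + 0\right) 144 + 104 = \left(-4\right) 144 + 104 = -576 + 104 = -472$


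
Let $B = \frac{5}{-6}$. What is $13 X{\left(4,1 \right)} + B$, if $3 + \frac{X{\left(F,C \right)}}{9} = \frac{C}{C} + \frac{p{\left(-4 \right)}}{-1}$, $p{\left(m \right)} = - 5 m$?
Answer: $- \frac{15449}{6} \approx -2574.8$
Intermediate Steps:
$B = - \frac{5}{6}$ ($B = 5 \left(- \frac{1}{6}\right) = - \frac{5}{6} \approx -0.83333$)
$X{\left(F,C \right)} = -198$ ($X{\left(F,C \right)} = -27 + 9 \left(\frac{C}{C} + \frac{\left(-5\right) \left(-4\right)}{-1}\right) = -27 + 9 \left(1 + 20 \left(-1\right)\right) = -27 + 9 \left(1 - 20\right) = -27 + 9 \left(-19\right) = -27 - 171 = -198$)
$13 X{\left(4,1 \right)} + B = 13 \left(-198\right) - \frac{5}{6} = -2574 - \frac{5}{6} = - \frac{15449}{6}$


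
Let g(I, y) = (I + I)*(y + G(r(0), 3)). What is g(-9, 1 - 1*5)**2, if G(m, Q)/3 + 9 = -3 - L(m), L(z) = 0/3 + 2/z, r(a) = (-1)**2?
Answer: 685584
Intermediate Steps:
r(a) = 1
L(z) = 2/z (L(z) = 0*(1/3) + 2/z = 0 + 2/z = 2/z)
G(m, Q) = -36 - 6/m (G(m, Q) = -27 + 3*(-3 - 2/m) = -27 + (-9 - 6/m) = -36 - 6/m)
g(I, y) = 2*I*(-42 + y) (g(I, y) = (I + I)*(y + (-36 - 6/1)) = (2*I)*(y + (-36 - 6*1)) = (2*I)*(y + (-36 - 6)) = (2*I)*(y - 42) = (2*I)*(-42 + y) = 2*I*(-42 + y))
g(-9, 1 - 1*5)**2 = (2*(-9)*(-42 + (1 - 1*5)))**2 = (2*(-9)*(-42 + (1 - 5)))**2 = (2*(-9)*(-42 - 4))**2 = (2*(-9)*(-46))**2 = 828**2 = 685584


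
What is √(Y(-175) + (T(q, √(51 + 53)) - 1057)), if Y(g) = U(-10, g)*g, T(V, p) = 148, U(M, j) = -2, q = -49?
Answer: I*√559 ≈ 23.643*I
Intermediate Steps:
Y(g) = -2*g
√(Y(-175) + (T(q, √(51 + 53)) - 1057)) = √(-2*(-175) + (148 - 1057)) = √(350 - 909) = √(-559) = I*√559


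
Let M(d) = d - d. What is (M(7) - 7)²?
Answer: 49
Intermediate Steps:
M(d) = 0
(M(7) - 7)² = (0 - 7)² = (-7)² = 49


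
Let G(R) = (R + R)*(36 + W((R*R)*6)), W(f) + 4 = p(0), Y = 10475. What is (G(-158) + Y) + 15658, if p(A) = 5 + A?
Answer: 14441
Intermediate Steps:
W(f) = 1 (W(f) = -4 + (5 + 0) = -4 + 5 = 1)
G(R) = 74*R (G(R) = (R + R)*(36 + 1) = (2*R)*37 = 74*R)
(G(-158) + Y) + 15658 = (74*(-158) + 10475) + 15658 = (-11692 + 10475) + 15658 = -1217 + 15658 = 14441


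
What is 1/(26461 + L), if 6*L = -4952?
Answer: 3/76907 ≈ 3.9008e-5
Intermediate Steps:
L = -2476/3 (L = (⅙)*(-4952) = -2476/3 ≈ -825.33)
1/(26461 + L) = 1/(26461 - 2476/3) = 1/(76907/3) = 3/76907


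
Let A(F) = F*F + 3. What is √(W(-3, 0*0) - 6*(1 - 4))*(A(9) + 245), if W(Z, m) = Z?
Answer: 329*√15 ≈ 1274.2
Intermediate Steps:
A(F) = 3 + F² (A(F) = F² + 3 = 3 + F²)
√(W(-3, 0*0) - 6*(1 - 4))*(A(9) + 245) = √(-3 - 6*(1 - 4))*((3 + 9²) + 245) = √(-3 - 6*(-3))*((3 + 81) + 245) = √(-3 + 18)*(84 + 245) = √15*329 = 329*√15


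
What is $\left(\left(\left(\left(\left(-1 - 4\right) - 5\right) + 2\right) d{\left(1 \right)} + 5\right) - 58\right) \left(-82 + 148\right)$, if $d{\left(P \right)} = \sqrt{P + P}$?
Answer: $-3498 - 528 \sqrt{2} \approx -4244.7$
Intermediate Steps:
$d{\left(P \right)} = \sqrt{2} \sqrt{P}$ ($d{\left(P \right)} = \sqrt{2 P} = \sqrt{2} \sqrt{P}$)
$\left(\left(\left(\left(\left(-1 - 4\right) - 5\right) + 2\right) d{\left(1 \right)} + 5\right) - 58\right) \left(-82 + 148\right) = \left(\left(\left(\left(\left(-1 - 4\right) - 5\right) + 2\right) \sqrt{2} \sqrt{1} + 5\right) - 58\right) \left(-82 + 148\right) = \left(\left(\left(\left(-5 - 5\right) + 2\right) \sqrt{2} \cdot 1 + 5\right) - 58\right) 66 = \left(\left(\left(-10 + 2\right) \sqrt{2} + 5\right) - 58\right) 66 = \left(\left(- 8 \sqrt{2} + 5\right) - 58\right) 66 = \left(\left(5 - 8 \sqrt{2}\right) - 58\right) 66 = \left(-53 - 8 \sqrt{2}\right) 66 = -3498 - 528 \sqrt{2}$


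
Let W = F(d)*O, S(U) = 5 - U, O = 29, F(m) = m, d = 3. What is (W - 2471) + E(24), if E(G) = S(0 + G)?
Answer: -2403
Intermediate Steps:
E(G) = 5 - G (E(G) = 5 - (0 + G) = 5 - G)
W = 87 (W = 3*29 = 87)
(W - 2471) + E(24) = (87 - 2471) + (5 - 1*24) = -2384 + (5 - 24) = -2384 - 19 = -2403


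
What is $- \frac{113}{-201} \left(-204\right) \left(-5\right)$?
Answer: $\frac{38420}{67} \approx 573.43$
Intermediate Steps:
$- \frac{113}{-201} \left(-204\right) \left(-5\right) = \left(-113\right) \left(- \frac{1}{201}\right) \left(-204\right) \left(-5\right) = \frac{113}{201} \left(-204\right) \left(-5\right) = \left(- \frac{7684}{67}\right) \left(-5\right) = \frac{38420}{67}$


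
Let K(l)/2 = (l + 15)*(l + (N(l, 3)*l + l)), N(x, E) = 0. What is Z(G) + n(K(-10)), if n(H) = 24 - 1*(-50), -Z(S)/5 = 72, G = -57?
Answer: -286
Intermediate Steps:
Z(S) = -360 (Z(S) = -5*72 = -360)
K(l) = 4*l*(15 + l) (K(l) = 2*((l + 15)*(l + (0*l + l))) = 2*((15 + l)*(l + (0 + l))) = 2*((15 + l)*(l + l)) = 2*((15 + l)*(2*l)) = 2*(2*l*(15 + l)) = 4*l*(15 + l))
n(H) = 74 (n(H) = 24 + 50 = 74)
Z(G) + n(K(-10)) = -360 + 74 = -286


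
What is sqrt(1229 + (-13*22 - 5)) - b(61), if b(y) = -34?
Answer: 34 + sqrt(938) ≈ 64.627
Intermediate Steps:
sqrt(1229 + (-13*22 - 5)) - b(61) = sqrt(1229 + (-13*22 - 5)) - 1*(-34) = sqrt(1229 + (-286 - 5)) + 34 = sqrt(1229 - 291) + 34 = sqrt(938) + 34 = 34 + sqrt(938)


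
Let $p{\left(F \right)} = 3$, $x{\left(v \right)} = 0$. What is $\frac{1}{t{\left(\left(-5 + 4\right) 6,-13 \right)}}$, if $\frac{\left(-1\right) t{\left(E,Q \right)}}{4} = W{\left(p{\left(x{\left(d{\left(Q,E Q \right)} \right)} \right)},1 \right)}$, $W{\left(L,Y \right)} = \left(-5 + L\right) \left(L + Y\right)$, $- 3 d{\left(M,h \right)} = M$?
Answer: $\frac{1}{32} \approx 0.03125$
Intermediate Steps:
$d{\left(M,h \right)} = - \frac{M}{3}$
$t{\left(E,Q \right)} = 32$ ($t{\left(E,Q \right)} = - 4 \left(3^{2} - 15 - 5 + 3 \cdot 1\right) = - 4 \left(9 - 15 - 5 + 3\right) = \left(-4\right) \left(-8\right) = 32$)
$\frac{1}{t{\left(\left(-5 + 4\right) 6,-13 \right)}} = \frac{1}{32}$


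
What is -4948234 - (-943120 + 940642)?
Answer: -4945756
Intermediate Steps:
-4948234 - (-943120 + 940642) = -4948234 - 1*(-2478) = -4948234 + 2478 = -4945756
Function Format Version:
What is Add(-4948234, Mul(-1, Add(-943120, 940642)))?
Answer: -4945756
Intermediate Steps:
Add(-4948234, Mul(-1, Add(-943120, 940642))) = Add(-4948234, Mul(-1, -2478)) = Add(-4948234, 2478) = -4945756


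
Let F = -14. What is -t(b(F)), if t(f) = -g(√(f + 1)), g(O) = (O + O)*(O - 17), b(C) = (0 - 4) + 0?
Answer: -6 - 34*I*√3 ≈ -6.0 - 58.89*I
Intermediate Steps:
b(C) = -4 (b(C) = -4 + 0 = -4)
g(O) = 2*O*(-17 + O) (g(O) = (2*O)*(-17 + O) = 2*O*(-17 + O))
t(f) = -2*√(1 + f)*(-17 + √(1 + f)) (t(f) = -2*√(f + 1)*(-17 + √(f + 1)) = -2*√(1 + f)*(-17 + √(1 + f)))
-t(b(F)) = -(-2 - 2*(-4) + 34*√(1 - 4)) = -(-2 + 8 + 34*√(-3)) = -(-2 + 8 + 34*(I*√3)) = -(-2 + 8 + 34*I*√3) = -(6 + 34*I*√3) = -6 - 34*I*√3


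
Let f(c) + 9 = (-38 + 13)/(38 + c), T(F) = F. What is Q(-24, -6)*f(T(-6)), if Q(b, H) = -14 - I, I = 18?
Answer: 313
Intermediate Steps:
Q(b, H) = -32 (Q(b, H) = -14 - 1*18 = -14 - 18 = -32)
f(c) = -9 - 25/(38 + c) (f(c) = -9 + (-38 + 13)/(38 + c) = -9 - 25/(38 + c))
Q(-24, -6)*f(T(-6)) = -32*(-367 - 9*(-6))/(38 - 6) = -32*(-367 + 54)/32 = -(-313) = -32*(-313/32) = 313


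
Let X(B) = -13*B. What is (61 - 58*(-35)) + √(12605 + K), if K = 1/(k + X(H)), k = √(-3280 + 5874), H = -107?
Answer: 2091 + √(17533556 + 12605*√2594)/√(1391 + √2594) ≈ 2203.3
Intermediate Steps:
k = √2594 ≈ 50.931
K = 1/(1391 + √2594) (K = 1/(√2594 - 13*(-107)) = 1/(√2594 + 1391) = 1/(1391 + √2594) ≈ 0.00069351)
(61 - 58*(-35)) + √(12605 + K) = (61 - 58*(-35)) + √(12605 + (1391/1932287 - √2594/1932287)) = (61 + 2030) + √(24356479026/1932287 - √2594/1932287) = 2091 + √(24356479026/1932287 - √2594/1932287)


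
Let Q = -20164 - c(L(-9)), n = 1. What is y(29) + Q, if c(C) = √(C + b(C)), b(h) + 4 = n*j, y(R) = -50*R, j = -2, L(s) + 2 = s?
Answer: -21614 - I*√17 ≈ -21614.0 - 4.1231*I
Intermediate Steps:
L(s) = -2 + s
b(h) = -6 (b(h) = -4 + 1*(-2) = -4 - 2 = -6)
c(C) = √(-6 + C) (c(C) = √(C - 6) = √(-6 + C))
Q = -20164 - I*√17 (Q = -20164 - √(-6 + (-2 - 9)) = -20164 - √(-6 - 11) = -20164 - √(-17) = -20164 - I*√17 ≈ -20164.0 - 4.1231*I)
y(29) + Q = -50*29 + (-20164 - I*√17) = -1450 + (-20164 - I*√17) = -21614 - I*√17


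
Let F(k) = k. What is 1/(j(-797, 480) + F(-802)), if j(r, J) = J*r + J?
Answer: -1/382882 ≈ -2.6118e-6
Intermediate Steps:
j(r, J) = J + J*r
1/(j(-797, 480) + F(-802)) = 1/(480*(1 - 797) - 802) = 1/(480*(-796) - 802) = 1/(-382080 - 802) = 1/(-382882) = -1/382882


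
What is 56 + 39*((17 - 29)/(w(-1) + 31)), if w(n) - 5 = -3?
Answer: 460/11 ≈ 41.818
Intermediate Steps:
w(n) = 2 (w(n) = 5 - 3 = 2)
56 + 39*((17 - 29)/(w(-1) + 31)) = 56 + 39*((17 - 29)/(2 + 31)) = 56 + 39*(-12/33) = 56 + 39*(-12*1/33) = 56 + 39*(-4/11) = 56 - 156/11 = 460/11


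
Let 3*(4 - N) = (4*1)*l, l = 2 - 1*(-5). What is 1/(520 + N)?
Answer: 3/1544 ≈ 0.0019430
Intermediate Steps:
l = 7 (l = 2 + 5 = 7)
N = -16/3 (N = 4 - 4*1*7/3 = 4 - 4*7/3 = 4 - 1/3*28 = 4 - 28/3 = -16/3 ≈ -5.3333)
1/(520 + N) = 1/(520 - 16/3) = 1/(1544/3) = 3/1544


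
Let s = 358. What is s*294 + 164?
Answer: 105416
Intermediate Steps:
s*294 + 164 = 358*294 + 164 = 105252 + 164 = 105416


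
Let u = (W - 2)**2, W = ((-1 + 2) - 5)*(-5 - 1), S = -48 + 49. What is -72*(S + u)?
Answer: -34920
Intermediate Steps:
S = 1
W = 24 (W = (1 - 5)*(-6) = -4*(-6) = 24)
u = 484 (u = (24 - 2)**2 = 22**2 = 484)
-72*(S + u) = -72*(1 + 484) = -72*485 = -34920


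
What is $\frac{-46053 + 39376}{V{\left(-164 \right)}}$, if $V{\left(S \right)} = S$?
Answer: $\frac{6677}{164} \approx 40.713$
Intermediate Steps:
$\frac{-46053 + 39376}{V{\left(-164 \right)}} = \frac{-46053 + 39376}{-164} = \left(-6677\right) \left(- \frac{1}{164}\right) = \frac{6677}{164}$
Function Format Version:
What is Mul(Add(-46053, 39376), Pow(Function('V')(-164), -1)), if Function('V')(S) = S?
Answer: Rational(6677, 164) ≈ 40.713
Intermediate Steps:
Mul(Add(-46053, 39376), Pow(Function('V')(-164), -1)) = Mul(Add(-46053, 39376), Pow(-164, -1)) = Mul(-6677, Rational(-1, 164)) = Rational(6677, 164)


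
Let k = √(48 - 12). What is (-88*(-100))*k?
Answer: 52800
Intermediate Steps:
k = 6 (k = √36 = 6)
(-88*(-100))*k = -88*(-100)*6 = 8800*6 = 52800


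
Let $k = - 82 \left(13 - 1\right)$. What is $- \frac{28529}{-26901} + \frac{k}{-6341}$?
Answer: $\frac{207372973}{170579241} \approx 1.2157$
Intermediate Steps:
$k = -984$ ($k = \left(-82\right) 12 = -984$)
$- \frac{28529}{-26901} + \frac{k}{-6341} = - \frac{28529}{-26901} - \frac{984}{-6341} = \left(-28529\right) \left(- \frac{1}{26901}\right) - - \frac{984}{6341} = \frac{28529}{26901} + \frac{984}{6341} = \frac{207372973}{170579241}$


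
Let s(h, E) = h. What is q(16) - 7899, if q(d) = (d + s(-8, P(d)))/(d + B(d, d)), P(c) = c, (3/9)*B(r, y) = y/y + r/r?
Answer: -86885/11 ≈ -7898.6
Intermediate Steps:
B(r, y) = 6 (B(r, y) = 3*(y/y + r/r) = 3*(1 + 1) = 3*2 = 6)
q(d) = (-8 + d)/(6 + d) (q(d) = (d - 8)/(d + 6) = (-8 + d)/(6 + d))
q(16) - 7899 = (-8 + 16)/(6 + 16) - 7899 = 8/22 - 7899 = (1/22)*8 - 7899 = 4/11 - 7899 = -86885/11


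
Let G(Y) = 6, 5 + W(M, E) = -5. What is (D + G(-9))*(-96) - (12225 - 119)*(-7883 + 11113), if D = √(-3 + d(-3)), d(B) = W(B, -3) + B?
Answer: -39102956 - 384*I ≈ -3.9103e+7 - 384.0*I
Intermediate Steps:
W(M, E) = -10 (W(M, E) = -5 - 5 = -10)
d(B) = -10 + B
D = 4*I (D = √(-3 + (-10 - 3)) = √(-3 - 13) = √(-16) = 4*I ≈ 4.0*I)
(D + G(-9))*(-96) - (12225 - 119)*(-7883 + 11113) = (4*I + 6)*(-96) - (12225 - 119)*(-7883 + 11113) = (6 + 4*I)*(-96) - 12106*3230 = (-576 - 384*I) - 1*39102380 = (-576 - 384*I) - 39102380 = -39102956 - 384*I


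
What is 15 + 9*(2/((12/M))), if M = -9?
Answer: 3/2 ≈ 1.5000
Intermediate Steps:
15 + 9*(2/((12/M))) = 15 + 9*(2/((12/(-9)))) = 15 + 9*(2/((12*(-⅑)))) = 15 + 9*(2/(-4/3)) = 15 + 9*(2*(-¾)) = 15 + 9*(-3/2) = 15 - 27/2 = 3/2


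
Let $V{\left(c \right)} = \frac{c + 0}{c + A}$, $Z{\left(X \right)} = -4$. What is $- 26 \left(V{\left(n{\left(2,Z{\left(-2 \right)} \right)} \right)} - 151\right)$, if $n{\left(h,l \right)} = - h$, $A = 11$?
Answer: $\frac{35386}{9} \approx 3931.8$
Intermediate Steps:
$V{\left(c \right)} = \frac{c}{11 + c}$ ($V{\left(c \right)} = \frac{c + 0}{c + 11} = \frac{c}{11 + c}$)
$- 26 \left(V{\left(n{\left(2,Z{\left(-2 \right)} \right)} \right)} - 151\right) = - 26 \left(\frac{\left(-1\right) 2}{11 - 2} - 151\right) = - 26 \left(- \frac{2}{11 - 2} - 151\right) = - 26 \left(- \frac{2}{9} - 151\right) = \left(-26\right) \left(- \frac{1361}{9}\right) = \frac{35386}{9}$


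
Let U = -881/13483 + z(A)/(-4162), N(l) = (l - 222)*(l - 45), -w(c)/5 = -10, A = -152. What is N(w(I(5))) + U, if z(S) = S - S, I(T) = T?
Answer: -11596261/13483 ≈ -860.07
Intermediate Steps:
w(c) = 50 (w(c) = -5*(-10) = 50)
z(S) = 0
N(l) = (-222 + l)*(-45 + l)
U = -881/13483 (U = -881/13483 + 0/(-4162) = -881*1/13483 + 0*(-1/4162) = -881/13483 + 0 = -881/13483 ≈ -0.065342)
N(w(I(5))) + U = (9990 + 50² - 267*50) - 881/13483 = (9990 + 2500 - 13350) - 881/13483 = -860 - 881/13483 = -11596261/13483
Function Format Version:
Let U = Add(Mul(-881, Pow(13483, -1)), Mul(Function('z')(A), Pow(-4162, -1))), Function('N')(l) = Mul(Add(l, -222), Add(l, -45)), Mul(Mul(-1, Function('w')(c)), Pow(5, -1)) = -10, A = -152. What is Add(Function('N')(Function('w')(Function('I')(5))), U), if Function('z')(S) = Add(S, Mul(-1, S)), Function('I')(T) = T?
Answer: Rational(-11596261, 13483) ≈ -860.07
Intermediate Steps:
Function('w')(c) = 50 (Function('w')(c) = Mul(-5, -10) = 50)
Function('z')(S) = 0
Function('N')(l) = Mul(Add(-222, l), Add(-45, l))
U = Rational(-881, 13483) (U = Add(Mul(-881, Pow(13483, -1)), Mul(0, Pow(-4162, -1))) = Add(Mul(-881, Rational(1, 13483)), Mul(0, Rational(-1, 4162))) = Add(Rational(-881, 13483), 0) = Rational(-881, 13483) ≈ -0.065342)
Add(Function('N')(Function('w')(Function('I')(5))), U) = Add(Add(9990, Pow(50, 2), Mul(-267, 50)), Rational(-881, 13483)) = Add(Add(9990, 2500, -13350), Rational(-881, 13483)) = Add(-860, Rational(-881, 13483)) = Rational(-11596261, 13483)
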